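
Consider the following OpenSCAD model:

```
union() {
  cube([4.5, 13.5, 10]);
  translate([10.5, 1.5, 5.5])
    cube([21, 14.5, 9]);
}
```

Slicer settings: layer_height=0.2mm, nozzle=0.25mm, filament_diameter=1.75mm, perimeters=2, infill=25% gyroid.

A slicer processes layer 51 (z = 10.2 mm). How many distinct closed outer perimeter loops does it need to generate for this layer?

At z = 10.2 mm: the cube is absent (z outside [0, 10]); the 21×14.5 cube at (10.5, 1.5) contributes its full rectangle; Taking the union: only the 21×14.5 cube at (10.5, 1.5) is present, so the union is just that shape — 1 connected region. The result has 1 disconnected region.

1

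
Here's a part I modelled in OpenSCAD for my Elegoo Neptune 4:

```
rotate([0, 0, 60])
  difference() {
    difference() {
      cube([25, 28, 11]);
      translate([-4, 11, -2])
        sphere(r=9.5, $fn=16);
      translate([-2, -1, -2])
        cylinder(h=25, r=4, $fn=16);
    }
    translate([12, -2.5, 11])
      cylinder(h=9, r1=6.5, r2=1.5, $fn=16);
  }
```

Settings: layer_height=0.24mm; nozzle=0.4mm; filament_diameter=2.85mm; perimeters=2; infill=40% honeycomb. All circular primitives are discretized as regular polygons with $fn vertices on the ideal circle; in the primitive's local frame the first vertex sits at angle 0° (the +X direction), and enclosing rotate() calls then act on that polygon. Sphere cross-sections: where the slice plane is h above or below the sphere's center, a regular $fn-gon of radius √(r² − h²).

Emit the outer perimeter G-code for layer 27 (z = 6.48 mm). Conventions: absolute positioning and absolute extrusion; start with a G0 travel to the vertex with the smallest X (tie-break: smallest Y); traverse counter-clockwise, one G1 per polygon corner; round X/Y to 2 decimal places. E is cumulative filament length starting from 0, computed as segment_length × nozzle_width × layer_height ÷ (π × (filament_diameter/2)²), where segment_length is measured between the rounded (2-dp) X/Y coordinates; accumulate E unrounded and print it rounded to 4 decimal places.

G0 X-24.25 Y14.00 Z6.48
G1 X-10.76 Y6.21 E0.2344
G1 X-9.39 Y5.74 E0.2562
G1 X-8.30 Y4.79 E0.2780
G1 X-2.06 Y1.19 E0.3864
G1 X-1.17 Y1.63 E0.4013
G1 X0.39 Y1.73 E0.4248
G1 X0.90 Y1.56 E0.4329
G1 X12.50 Y21.65 E0.7820
G1 X-11.75 Y35.65 E1.2034
G1 X-24.25 Y14.00 E1.5796

At z = 6.48 mm: the cube is present — its section is the full 25×28 rectangle; the r=9.5 sphere at (-4, 11) contributes a regular 16-gon of circumradius √(9.5²−8.48²) = 4.282; the r=4 cylinder at (-2, -1) gives a regular 16-gon of circumradius 4 (constant along its height); After the difference (first − rest): starting from the 25×28 cube, the r=9.5 sphere at (-4, 11) partially overlaps it — only the 0.40 mm² overlap (of its 56.15 mm²) is removed, clipping the outline; the r=4 cylinder at (-2, -1) partially overlaps it — only the 2.79 mm² overlap (of its 48.98 mm²) is removed, clipping the outline — 1 connected region; the cone at (12, -2.5) is absent (z outside [11, 20]); Subtracting the remaining from the first: none of the subtracted shapes is present at this height, so that combined region is unchanged — 1 connected region; (rotated 60° about Z; rotation is an isometry so areas/perimeters/island counts are preserved). The outline is a single polygon with 10 vertices. Extrusion per mm of travel: 0.4 × 0.24 / (π × 1.425²) = 0.015048. Accumulating E over each segment gives final E = 1.5796.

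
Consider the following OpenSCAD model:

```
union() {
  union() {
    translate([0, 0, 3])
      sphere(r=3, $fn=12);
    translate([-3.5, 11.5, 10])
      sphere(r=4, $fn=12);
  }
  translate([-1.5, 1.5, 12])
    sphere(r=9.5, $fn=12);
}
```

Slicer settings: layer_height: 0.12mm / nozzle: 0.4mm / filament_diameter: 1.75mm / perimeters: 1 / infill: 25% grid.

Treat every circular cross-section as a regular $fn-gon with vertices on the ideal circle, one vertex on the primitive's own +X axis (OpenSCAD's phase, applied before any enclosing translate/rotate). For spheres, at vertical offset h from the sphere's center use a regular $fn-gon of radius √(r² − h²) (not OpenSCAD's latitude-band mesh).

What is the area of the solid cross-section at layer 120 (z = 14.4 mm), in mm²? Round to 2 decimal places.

At z = 14.4 mm: the sphere is absent (|z−center|=11.400 > r=3); the sphere at (-3.5, 11.5) is not intersected at this z (|z−center|=4.400 > r=4); Combining (union): nothing is present at this height; the sphere at (-1.5, 1.5): section is a regular 12-gon, circumradius = √(r²−h²) = √(9.5²−2.4²) = 9.192 (area = (12/2)·9.192²·sin(360°/12) = 253.47 mm²); Taking the union: only the r=9.5 sphere at (-1.5, 1.5) is present, so the union is just that shape — area = 253.47 mm². Overall, the cross-section is a single solid region. Net area = 253.47 mm².

253.47 mm²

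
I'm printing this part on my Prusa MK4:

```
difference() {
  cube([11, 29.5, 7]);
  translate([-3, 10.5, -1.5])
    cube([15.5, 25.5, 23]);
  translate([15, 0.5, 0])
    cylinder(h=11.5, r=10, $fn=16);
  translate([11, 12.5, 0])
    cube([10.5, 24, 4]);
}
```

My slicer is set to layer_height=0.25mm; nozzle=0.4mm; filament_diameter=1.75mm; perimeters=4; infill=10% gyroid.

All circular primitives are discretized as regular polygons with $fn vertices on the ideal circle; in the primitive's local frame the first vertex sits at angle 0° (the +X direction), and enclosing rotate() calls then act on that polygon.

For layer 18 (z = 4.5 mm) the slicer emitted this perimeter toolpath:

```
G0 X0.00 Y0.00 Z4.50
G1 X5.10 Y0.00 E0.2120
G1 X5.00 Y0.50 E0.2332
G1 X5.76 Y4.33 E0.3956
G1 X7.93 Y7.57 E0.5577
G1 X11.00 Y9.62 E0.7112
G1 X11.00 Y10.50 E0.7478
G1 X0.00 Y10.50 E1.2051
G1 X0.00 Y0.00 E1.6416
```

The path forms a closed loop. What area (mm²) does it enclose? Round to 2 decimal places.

74.39 mm²

Apply the shoelace formula to the sequence of (X, Y) vertices; enclosed area = 74.39 mm².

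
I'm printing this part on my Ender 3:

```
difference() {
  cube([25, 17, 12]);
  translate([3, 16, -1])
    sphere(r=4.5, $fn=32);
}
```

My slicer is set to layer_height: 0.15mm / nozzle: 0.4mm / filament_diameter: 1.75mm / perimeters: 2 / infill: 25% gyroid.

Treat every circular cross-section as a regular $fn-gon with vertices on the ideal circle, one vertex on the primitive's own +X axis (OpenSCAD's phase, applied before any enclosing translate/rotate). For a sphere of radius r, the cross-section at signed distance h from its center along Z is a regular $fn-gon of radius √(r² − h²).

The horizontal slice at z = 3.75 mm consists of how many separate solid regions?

At z = 3.75 mm: the cube is present — its section is the full 25×17 rectangle; the sphere at (3, 16) is not intersected at this z (|z−center|=4.750 > r=4.5); After the difference (first − rest): none of the subtracted shapes is present at this height, so the 25×17 cube is unchanged — 1 connected region. The result has 1 disconnected region.

1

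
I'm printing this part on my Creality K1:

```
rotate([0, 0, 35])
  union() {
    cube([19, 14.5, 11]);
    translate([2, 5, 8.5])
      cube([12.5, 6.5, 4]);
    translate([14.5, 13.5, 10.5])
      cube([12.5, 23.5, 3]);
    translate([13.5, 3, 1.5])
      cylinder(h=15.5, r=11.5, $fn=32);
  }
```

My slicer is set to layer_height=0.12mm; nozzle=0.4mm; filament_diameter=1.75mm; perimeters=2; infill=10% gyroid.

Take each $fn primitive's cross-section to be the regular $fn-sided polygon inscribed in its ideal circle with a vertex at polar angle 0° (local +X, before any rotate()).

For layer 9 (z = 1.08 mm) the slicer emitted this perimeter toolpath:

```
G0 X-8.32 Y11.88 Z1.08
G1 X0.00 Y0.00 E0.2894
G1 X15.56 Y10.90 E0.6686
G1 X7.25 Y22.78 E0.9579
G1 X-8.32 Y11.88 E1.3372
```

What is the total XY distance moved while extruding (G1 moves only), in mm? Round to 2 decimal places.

67.01 mm

Sum the Euclidean lengths of each G1 segment: total = 67.01 mm.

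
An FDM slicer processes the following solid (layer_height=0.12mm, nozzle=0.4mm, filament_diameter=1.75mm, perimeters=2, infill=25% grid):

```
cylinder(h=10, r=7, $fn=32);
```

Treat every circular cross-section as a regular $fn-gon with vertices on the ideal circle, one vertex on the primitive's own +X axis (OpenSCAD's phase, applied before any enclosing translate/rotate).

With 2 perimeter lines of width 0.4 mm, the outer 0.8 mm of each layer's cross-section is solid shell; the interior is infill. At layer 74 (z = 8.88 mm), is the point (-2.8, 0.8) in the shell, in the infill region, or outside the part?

infill

At z = 8.88 mm: the r=7 cylinder gives a regular 32-gon of circumradius 7 (constant along its height). Overall, the cross-section is a single solid region. The nearest boundary edge runs (-6.47, 2.68)→(-6.87, 1.37); distance from the point to it = 4.05 mm. The point is inside the cross-section and 4.05 mm from the nearest boundary — more than the 0.8 mm shell width (2 × 0.4), so it's in the infill interior.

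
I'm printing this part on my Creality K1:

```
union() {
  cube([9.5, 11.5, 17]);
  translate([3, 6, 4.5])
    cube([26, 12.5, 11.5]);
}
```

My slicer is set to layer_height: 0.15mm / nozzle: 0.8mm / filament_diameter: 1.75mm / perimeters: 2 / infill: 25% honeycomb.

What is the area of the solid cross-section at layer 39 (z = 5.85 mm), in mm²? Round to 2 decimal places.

At z = 5.85 mm: the cube (footprint 9.5×11.5) is included at this height (area 109.25 mm²); the 26×12.5 cube at (3, 6) contributes its full rectangle (area 325.00 mm²); Taking the union: the regions partially overlap — summed areas 434.25 mm² minus the doubly-counted overlap 35.75 mm² gives 398.50 mm² — area = 398.50 mm². Overall, the cross-section is a single solid region. Net area = 398.50 mm².

398.50 mm²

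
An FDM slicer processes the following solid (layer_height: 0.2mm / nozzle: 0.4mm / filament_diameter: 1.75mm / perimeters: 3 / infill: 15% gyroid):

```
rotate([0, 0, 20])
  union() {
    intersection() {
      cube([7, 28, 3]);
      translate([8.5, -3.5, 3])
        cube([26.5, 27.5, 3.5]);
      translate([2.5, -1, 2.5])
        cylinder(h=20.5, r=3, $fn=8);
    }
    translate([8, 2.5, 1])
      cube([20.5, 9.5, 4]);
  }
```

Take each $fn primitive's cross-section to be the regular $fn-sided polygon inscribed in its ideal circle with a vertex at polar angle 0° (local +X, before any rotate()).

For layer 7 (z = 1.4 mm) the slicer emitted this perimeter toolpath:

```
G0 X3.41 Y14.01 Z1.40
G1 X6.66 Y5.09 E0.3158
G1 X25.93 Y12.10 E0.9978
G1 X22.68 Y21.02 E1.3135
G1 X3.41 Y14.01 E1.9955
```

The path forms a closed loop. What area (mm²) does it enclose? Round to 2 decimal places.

Apply the shoelace formula to the sequence of (X, Y) vertices; enclosed area = 194.67 mm².

194.67 mm²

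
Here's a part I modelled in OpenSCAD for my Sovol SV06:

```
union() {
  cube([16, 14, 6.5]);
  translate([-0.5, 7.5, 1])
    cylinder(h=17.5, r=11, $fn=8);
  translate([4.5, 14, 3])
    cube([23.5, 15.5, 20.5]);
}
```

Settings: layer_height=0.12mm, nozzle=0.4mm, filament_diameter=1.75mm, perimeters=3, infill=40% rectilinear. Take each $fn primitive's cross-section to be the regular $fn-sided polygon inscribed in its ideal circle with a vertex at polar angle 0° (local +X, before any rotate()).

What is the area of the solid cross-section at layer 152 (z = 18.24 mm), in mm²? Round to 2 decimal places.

701.00 mm²

At z = 18.24 mm: the cube is not intersected at this z (z outside [0, 6.5]); the r=11 cylinder at (-0.5, 7.5) gives a regular 8-gon of circumradius 11 (constant along its height) (area = (8/2)·11.000²·sin(360°/8) = 342.24 mm²); the 23.5×15.5 cube at (4.5, 14) contributes its full rectangle (area 364.25 mm²); Merging all regions: the regions partially overlap — summed areas 706.49 mm² minus the doubly-counted overlap 5.49 mm² gives 701.00 mm² — area = 701.00 mm². Overall, the cross-section is a single solid region. Net area = 701.00 mm².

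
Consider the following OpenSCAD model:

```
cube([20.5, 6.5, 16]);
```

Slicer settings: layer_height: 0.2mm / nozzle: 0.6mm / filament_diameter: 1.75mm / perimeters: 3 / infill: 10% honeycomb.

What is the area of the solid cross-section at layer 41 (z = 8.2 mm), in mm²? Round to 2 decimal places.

133.25 mm²

At z = 8.2 mm: the 20.5×6.5 cube contributes its full rectangle (area 133.25 mm²). Overall, the cross-section is a single solid region. Net area = 133.25 mm².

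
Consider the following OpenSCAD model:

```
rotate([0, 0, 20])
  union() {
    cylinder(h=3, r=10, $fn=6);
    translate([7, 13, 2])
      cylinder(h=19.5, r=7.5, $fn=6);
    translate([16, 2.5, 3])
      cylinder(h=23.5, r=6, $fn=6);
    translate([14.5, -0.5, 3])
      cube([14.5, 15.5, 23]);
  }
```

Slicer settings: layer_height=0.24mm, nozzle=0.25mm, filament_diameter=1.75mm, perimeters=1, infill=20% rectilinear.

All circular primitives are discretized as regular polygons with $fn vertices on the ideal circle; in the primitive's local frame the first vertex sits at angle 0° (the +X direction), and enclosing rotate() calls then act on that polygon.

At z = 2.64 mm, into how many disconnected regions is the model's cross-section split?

At z = 2.64 mm: the cylinder: section is a regular 6-gon, circumradius r=10; the cylinder at (7, 13): section is a regular 6-gon, circumradius r=7.5; the cylinder at (16, 2.5) does not reach this height (z outside [3, 26.5]); the cube at (14.5, -0.5) is absent (z outside [3, 26]); Combining (union): the regions partially overlap (shared area 6.45 mm²), so overlapping operands fuse into one piece — 1 connected region; (whole slice rotated 20° about Z — lengths, areas and connectivity unchanged). The result has 1 disconnected region.

1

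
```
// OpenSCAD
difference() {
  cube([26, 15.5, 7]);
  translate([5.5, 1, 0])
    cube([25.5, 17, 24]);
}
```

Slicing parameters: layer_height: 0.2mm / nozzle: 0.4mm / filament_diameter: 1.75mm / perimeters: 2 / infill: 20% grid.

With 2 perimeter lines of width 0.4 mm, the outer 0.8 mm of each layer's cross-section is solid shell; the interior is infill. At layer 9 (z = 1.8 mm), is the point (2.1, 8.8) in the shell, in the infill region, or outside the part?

infill

At z = 1.8 mm: the cube (footprint 26×15.5) is included at this height; the cube at (5.5, 1) is present — its section is the full 25.5×17 rectangle; Subtracting the remaining from the first: starting from the 26×15.5 cube, the 25.5×17 cube at (5.5, 1) partially overlaps it — only the 297.25 mm² overlap (of its 433.50 mm²) is removed, clipping the outline — 1 connected region. Overall, the cross-section is a single solid region. The nearest boundary edge runs (0.00, 0.00)→(0.00, 15.50); distance from the point to it = 2.10 mm. The point is inside the cross-section and 2.10 mm from the nearest boundary — more than the 0.8 mm shell width (2 × 0.4), so it's in the infill interior.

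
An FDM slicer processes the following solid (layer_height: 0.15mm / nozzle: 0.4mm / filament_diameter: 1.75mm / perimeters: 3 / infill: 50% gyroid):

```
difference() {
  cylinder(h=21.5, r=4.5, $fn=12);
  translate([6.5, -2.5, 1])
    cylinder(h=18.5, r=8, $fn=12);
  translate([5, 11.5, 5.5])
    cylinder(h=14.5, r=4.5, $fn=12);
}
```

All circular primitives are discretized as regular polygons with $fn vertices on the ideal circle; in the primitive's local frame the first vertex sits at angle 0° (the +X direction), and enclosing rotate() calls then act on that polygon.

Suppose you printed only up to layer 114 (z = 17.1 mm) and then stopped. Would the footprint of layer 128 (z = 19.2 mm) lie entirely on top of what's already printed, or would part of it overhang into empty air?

entirely on top

Compare the two slices. At z = 17.1: the r=4.5 cylinder contributes a regular 12-gon of circumradius 4.5 (area = (12/2)·4.500²·sin(360°/12) = 60.75 mm²); the r=8 cylinder at (6.5, -2.5) contributes a regular 12-gon of circumradius 8 (area = (12/2)·8.000²·sin(360°/12) = 192.00 mm²); the r=4.5 cylinder at (5, 11.5) gives a regular 12-gon of circumradius 4.5 (constant along its height) (area = (12/2)·4.500²·sin(360°/12) = 60.75 mm²); Subtracting the remaining from the first: starting from the r=4.5 cylinder (60.75 mm²), the r=8 cylinder at (6.5, -2.5) partially overlaps it — only the 34.04 mm² overlap (of its 192.00 mm²) is removed, clipping the outline; the r=4.5 cylinder at (5, 11.5) misses the remaining region (no effect) — area = 26.71 mm². At z = 19.2: the r=4.5 cylinder contributes a regular 12-gon of circumradius 4.5 (area = (12/2)·4.500²·sin(360°/12) = 60.75 mm²); the r=8 cylinder at (6.5, -2.5) gives a regular 12-gon of circumradius 8 (constant along its height) (area = (12/2)·8.000²·sin(360°/12) = 192.00 mm²); the r=4.5 cylinder at (5, 11.5) gives a regular 12-gon of circumradius 4.5 (constant along its height) (area = (12/2)·4.500²·sin(360°/12) = 60.75 mm²); After the difference (first − rest): starting from the r=4.5 cylinder (60.75 mm²), the r=8 cylinder at (6.5, -2.5) partially overlaps it — only the 34.04 mm² overlap (of its 192.00 mm²) is removed, clipping the outline; the r=4.5 cylinder at (5, 11.5) misses the remaining region (no effect) — area = 26.71 mm². Checking containment: the cross-section at z = 19.2 is a subset of the cross-section at z = 17.1.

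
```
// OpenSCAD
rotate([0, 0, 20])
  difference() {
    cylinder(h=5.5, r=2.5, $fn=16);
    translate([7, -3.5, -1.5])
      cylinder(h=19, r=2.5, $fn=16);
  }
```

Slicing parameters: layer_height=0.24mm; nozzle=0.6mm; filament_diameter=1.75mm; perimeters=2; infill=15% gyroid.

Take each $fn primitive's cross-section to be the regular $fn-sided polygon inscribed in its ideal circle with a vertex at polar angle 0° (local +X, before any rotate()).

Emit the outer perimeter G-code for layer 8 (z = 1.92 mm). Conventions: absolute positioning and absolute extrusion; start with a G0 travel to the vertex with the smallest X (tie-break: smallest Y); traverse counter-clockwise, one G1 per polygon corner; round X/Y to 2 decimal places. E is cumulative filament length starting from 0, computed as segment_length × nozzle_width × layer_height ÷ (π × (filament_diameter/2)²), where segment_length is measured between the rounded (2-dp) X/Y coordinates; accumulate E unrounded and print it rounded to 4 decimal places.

At z = 1.92 mm: the r=2.5 cylinder contributes a regular 16-gon of circumradius 2.5; the r=2.5 cylinder at (7, -3.5) contributes a regular 16-gon of circumradius 2.5; Taking the first minus the rest: starting from the r=2.5 cylinder, the r=2.5 cylinder at (7, -3.5) misses the remaining region (no effect) — 1 connected region; (whole slice rotated 20° about Z — lengths, areas and connectivity unchanged). The outline is a single polygon with 16 vertices. Extrusion per mm of travel: 0.6 × 0.24 / (π × 0.875²) = 0.059868. Accumulating E over each segment gives final E = 0.9352.

G0 X-2.50 Y0.11 Z1.92
G1 X-2.35 Y-0.86 E0.0588
G1 X-1.84 Y-1.69 E0.1171
G1 X-1.06 Y-2.27 E0.1753
G1 X-0.11 Y-2.50 E0.2338
G1 X0.86 Y-2.35 E0.2926
G1 X1.69 Y-1.84 E0.3509
G1 X2.27 Y-1.06 E0.4091
G1 X2.50 Y-0.11 E0.4676
G1 X2.35 Y0.86 E0.5264
G1 X1.84 Y1.69 E0.5847
G1 X1.06 Y2.27 E0.6429
G1 X0.11 Y2.50 E0.7014
G1 X-0.86 Y2.35 E0.7601
G1 X-1.69 Y1.84 E0.8185
G1 X-2.27 Y1.06 E0.8767
G1 X-2.50 Y0.11 E0.9352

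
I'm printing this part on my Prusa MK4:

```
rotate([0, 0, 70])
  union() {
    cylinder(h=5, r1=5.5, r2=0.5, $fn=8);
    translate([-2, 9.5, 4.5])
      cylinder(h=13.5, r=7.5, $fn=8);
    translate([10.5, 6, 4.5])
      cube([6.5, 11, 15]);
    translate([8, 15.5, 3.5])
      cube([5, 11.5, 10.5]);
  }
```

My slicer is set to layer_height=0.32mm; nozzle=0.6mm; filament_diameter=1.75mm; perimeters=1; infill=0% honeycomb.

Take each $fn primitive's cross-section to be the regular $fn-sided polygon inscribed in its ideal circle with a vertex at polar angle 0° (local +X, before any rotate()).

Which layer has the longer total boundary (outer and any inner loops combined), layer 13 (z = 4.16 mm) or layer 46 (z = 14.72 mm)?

Layer 13 (z = 4.16): the cone (r1=5.5→r2=0.5) has section circumradius 1.340 here — a regular 8-gon (perimeter = 2·8·1.340·sin(180°/8) = 8.20 mm); the cylinder at (-2, 9.5) does not reach this height (z outside [4.5, 18]); the cube at (10.5, 6) does not reach this height (z outside [4.5, 19.5]); the cube at (8, 15.5) is present — its section is the full 5×11.5 rectangle (perimeter 33.00 mm); Combining (union): the 2 present regions are separate (no shared area or edge), so areas and boundary lengths simply add and each stays a separate island — boundary = 41.20 mm; (rotated 70° about Z; rotation is an isometry so areas/perimeters/island counts are preserved). So its perimeter = 41.20 mm. Layer 46 (z = 14.72): the cone is not intersected at this z (z outside [0, 5]); the cylinder at (-2, 9.5): section is a regular 8-gon, circumradius r=7.5 (perimeter = 2·8·7.500·sin(180°/8) = 45.92 mm); the cube at (10.5, 6) is present — its section is the full 6.5×11 rectangle (perimeter 35.00 mm); the cube at (8, 15.5) is not intersected at this z (z outside [3.5, 14]); Merging all regions: the 2 present regions are separate (no shared area or edge), so areas and boundary lengths simply add and each stays a separate island — boundary = 80.92 mm; (whole slice rotated 70° about Z — lengths, areas and connectivity unchanged). So its perimeter = 80.92 mm. Layer 46 is larger (80.92 vs 41.20 mm).

layer 46 (z = 14.72 mm)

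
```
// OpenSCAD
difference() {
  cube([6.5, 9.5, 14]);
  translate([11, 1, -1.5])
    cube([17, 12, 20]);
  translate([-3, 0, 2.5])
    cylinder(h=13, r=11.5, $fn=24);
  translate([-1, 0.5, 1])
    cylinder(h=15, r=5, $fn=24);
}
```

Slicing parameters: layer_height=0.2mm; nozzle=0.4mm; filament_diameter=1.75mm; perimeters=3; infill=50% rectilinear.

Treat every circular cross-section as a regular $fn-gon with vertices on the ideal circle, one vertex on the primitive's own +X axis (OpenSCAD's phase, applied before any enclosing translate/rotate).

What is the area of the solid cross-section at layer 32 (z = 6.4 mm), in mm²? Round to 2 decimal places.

4.31 mm²

At z = 6.4 mm: the cube (footprint 6.5×9.5) is included at this height (area 61.75 mm²); the cube at (11, 1) (footprint 17×12) is included at this height (area 204.00 mm²); the r=11.5 cylinder at (-3, 0) gives a regular 24-gon of circumradius 11.5 (constant along its height) (area = (24/2)·11.500²·sin(360°/24) = 410.75 mm²); the cylinder at (-1, 0.5): section is a regular 24-gon, circumradius r=5 (area = (24/2)·5.000²·sin(360°/24) = 77.65 mm²); After the difference (first − rest): starting from the 6.5×9.5 cube (61.75 mm²), the 17×12 cube at (11, 1) misses the remaining region (no effect); the r=11.5 cylinder at (-3, 0) partially overlaps it — only the 57.44 mm² overlap (of its 410.75 mm²) is removed, clipping the outline; the r=5 cylinder at (-1, 0.5) misses the remaining region (no effect) — area = 4.31 mm². Overall, the cross-section is a single solid region. Net area = 4.31 mm².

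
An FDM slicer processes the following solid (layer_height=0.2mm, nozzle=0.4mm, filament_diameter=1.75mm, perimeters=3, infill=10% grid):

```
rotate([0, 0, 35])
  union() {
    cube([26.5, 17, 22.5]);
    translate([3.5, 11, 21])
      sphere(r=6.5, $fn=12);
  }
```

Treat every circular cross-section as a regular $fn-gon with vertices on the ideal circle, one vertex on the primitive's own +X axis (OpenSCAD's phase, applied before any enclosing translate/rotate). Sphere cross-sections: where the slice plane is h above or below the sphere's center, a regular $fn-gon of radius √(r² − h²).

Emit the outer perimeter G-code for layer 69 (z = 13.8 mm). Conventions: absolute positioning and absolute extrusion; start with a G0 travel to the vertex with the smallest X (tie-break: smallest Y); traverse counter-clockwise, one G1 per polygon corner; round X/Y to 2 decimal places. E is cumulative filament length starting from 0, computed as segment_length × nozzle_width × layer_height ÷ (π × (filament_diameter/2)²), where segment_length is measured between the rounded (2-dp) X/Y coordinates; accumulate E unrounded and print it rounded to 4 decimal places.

G0 X-9.75 Y13.93 Z13.80
G1 X0.00 Y0.00 E0.5655
G1 X21.71 Y15.20 E1.4470
G1 X11.96 Y29.13 E2.0125
G1 X-9.75 Y13.93 E2.8940

At z = 13.8 mm: the cube is present — its section is the full 26.5×17 rectangle; the sphere at (3.5, 11) is absent (|z−center|=7.200 > r=6.5); Combining (union): only the 26.5×17 cube is present, so the union is just that shape — 1 connected region; (rotated 35° about Z; rotation is an isometry so areas/perimeters/island counts are preserved). The outline is a single polygon with 4 vertices. Extrusion per mm of travel: 0.4 × 0.2 / (π × 0.875²) = 0.033260. Accumulating E over each segment gives final E = 2.8940.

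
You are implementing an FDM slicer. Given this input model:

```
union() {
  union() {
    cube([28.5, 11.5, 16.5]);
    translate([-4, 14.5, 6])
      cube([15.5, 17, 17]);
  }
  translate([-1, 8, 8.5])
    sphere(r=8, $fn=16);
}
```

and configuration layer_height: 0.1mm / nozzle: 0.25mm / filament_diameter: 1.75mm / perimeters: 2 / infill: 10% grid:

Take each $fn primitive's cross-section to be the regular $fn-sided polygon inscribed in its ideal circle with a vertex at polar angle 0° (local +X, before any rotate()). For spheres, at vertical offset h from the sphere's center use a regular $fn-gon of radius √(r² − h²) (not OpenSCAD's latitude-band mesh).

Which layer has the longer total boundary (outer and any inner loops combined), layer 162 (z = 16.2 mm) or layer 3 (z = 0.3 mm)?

Layer 162 (z = 16.2): the cube (footprint 28.5×11.5) is included at this height (perimeter 80.00 mm); the cube at (-4, 14.5) is present — its section is the full 15.5×17 rectangle (perimeter 65.00 mm); Combining (union): the 2 present regions are separate (no shared area or edge), so areas and boundary lengths simply add and each stays a separate island — boundary = 145.00 mm; the r=8 sphere at (-1, 8) slices to a regular 16-gon of circumradius 2.170 (√(r²−h²) with h=7.7 from center) (perimeter = 2·16·2.170·sin(180°/16) = 13.55 mm); Taking the union: the regions partially overlap (shared area 3.08 mm²), so the edge portions inside another operand are dropped and the merged outline is re-measured after clipping — boundary = 150.09 mm. So its perimeter = 150.09 mm. Layer 3 (z = 0.3): the cube (footprint 28.5×11.5) is included at this height (perimeter 80.00 mm); the cube at (-4, 14.5) is absent (z outside [6, 23]); Combining (union): only the 28.5×11.5 cube is present, so the union is just that shape — boundary = 80.00 mm; the sphere at (-1, 8) is not intersected at this z (|z−center|=8.200 > r=8); Merging all regions: only that combined region is present, so the union is just that shape — boundary = 80.00 mm. So its perimeter = 80.00 mm. Layer 162 is larger (150.09 vs 80.00 mm).

layer 162 (z = 16.2 mm)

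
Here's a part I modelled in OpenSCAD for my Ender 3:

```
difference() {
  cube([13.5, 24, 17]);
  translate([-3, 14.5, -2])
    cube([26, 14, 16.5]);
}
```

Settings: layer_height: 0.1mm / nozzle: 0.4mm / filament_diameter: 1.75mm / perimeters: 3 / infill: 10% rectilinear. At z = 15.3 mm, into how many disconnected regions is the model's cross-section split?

1

At z = 15.3 mm: the cube is present — its section is the full 13.5×24 rectangle; the cube at (-3, 14.5) is absent (z outside [-2, 14.5]); After the difference (first − rest): none of the subtracted shapes is present at this height, so the 13.5×24 cube is unchanged — 1 connected region. The result has 1 disconnected region.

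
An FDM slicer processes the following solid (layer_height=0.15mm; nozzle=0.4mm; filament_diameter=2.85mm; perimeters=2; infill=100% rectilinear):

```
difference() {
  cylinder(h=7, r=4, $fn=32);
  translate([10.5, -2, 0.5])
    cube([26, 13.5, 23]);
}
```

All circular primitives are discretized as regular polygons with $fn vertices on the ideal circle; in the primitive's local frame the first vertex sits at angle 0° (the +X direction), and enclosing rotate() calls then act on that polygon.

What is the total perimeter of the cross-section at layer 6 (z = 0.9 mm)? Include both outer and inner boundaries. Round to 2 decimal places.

At z = 0.9 mm: the r=4 cylinder contributes a regular 32-gon of circumradius 4 (perimeter = 2·32·4.000·sin(180°/32) = 25.09 mm); the 26×13.5 cube at (10.5, -2) contributes its full rectangle (perimeter 79.00 mm); Subtracting the remaining from the first: starting from the r=4 cylinder, the 26×13.5 cube at (10.5, -2) misses the remaining region (no effect) — boundary = 25.09 mm. Overall, the cross-section is a single solid region. Total boundary length (outer) = 25.09 mm.

25.09 mm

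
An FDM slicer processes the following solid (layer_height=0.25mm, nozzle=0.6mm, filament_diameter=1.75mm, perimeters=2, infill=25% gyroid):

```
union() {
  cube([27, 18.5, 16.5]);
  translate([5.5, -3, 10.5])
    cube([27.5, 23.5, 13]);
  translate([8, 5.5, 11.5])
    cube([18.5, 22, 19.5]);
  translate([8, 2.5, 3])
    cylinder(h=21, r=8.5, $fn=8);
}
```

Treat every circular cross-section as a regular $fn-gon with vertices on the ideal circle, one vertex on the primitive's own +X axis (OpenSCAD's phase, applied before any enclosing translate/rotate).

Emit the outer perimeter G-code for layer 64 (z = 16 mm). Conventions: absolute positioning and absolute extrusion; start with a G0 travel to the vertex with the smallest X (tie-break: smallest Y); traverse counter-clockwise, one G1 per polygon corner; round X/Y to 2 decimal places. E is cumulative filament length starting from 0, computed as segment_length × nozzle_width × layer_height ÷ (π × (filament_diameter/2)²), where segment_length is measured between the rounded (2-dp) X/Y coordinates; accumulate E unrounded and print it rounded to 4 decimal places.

G0 X-0.50 Y2.50 Z16.00
G1 X0.00 Y1.29 E0.0816
G1 X0.00 Y0.00 E0.1621
G1 X0.54 Y0.00 E0.1958
G1 X1.99 Y-3.51 E0.4326
G1 X8.00 Y-6.00 E0.8383
G1 X14.01 Y-3.51 E1.2440
G1 X14.22 Y-3.00 E1.2784
G1 X33.00 Y-3.00 E2.4496
G1 X33.00 Y20.50 E3.9151
G1 X26.50 Y20.50 E4.3204
G1 X26.50 Y27.50 E4.7570
G1 X8.00 Y27.50 E5.9107
G1 X8.00 Y20.50 E6.3472
G1 X5.50 Y20.50 E6.5031
G1 X5.50 Y18.50 E6.6279
G1 X0.00 Y18.50 E6.9709
G1 X0.00 Y3.71 E7.8932
G1 X-0.50 Y2.50 E7.9749

At z = 16 mm: the cube is present — its section is the full 27×18.5 rectangle; the cube at (5.5, -3) (footprint 27.5×23.5) is included at this height; the 18.5×22 cube at (8, 5.5) contributes its full rectangle; the r=8.5 cylinder at (8, 2.5) contributes a regular 8-gon of circumradius 8.5; Combining (union): the regions partially overlap (shared area 844.76 mm²), so overlapping operands fuse into one piece — 1 connected region. The outline is a single polygon with 18 vertices. Extrusion per mm of travel: 0.6 × 0.25 / (π × 0.875²) = 0.062363. Accumulating E over each segment gives final E = 7.9749.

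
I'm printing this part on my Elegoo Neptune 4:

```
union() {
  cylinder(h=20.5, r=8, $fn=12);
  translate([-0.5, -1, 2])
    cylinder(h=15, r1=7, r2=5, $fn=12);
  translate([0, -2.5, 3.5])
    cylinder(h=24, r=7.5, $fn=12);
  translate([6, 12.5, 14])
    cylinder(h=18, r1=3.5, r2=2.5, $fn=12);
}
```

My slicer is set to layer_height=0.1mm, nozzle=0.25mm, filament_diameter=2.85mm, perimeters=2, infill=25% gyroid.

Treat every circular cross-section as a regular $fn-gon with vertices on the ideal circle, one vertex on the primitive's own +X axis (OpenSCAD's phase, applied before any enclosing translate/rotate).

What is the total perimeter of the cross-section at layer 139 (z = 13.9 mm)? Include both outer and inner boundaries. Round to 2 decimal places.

53.32 mm

At z = 13.9 mm: the cylinder: section is a regular 12-gon, circumradius r=8 (perimeter = 2·12·8.000·sin(180°/12) = 49.69 mm); the cone at (-0.5, -1): at t=0.793 of its height the radius interpolates to r₁+(r₂−r₁)t = 5.413, giving a regular 12-gon of that circumradius (perimeter = 2·12·5.413·sin(180°/12) = 33.63 mm); the r=7.5 cylinder at (0, -2.5) contributes a regular 12-gon of circumradius 7.5 (perimeter = 2·12·7.500·sin(180°/12) = 46.59 mm); the cone at (6, 12.5) does not reach this height (z outside [14, 32]); Taking the union: the regions partially overlap (shared area 229.91 mm²), so the edge portions inside another operand are dropped and the merged outline is re-measured after clipping — boundary = 53.32 mm. Overall, the cross-section is a single solid region. Total boundary length (outer) = 53.32 mm.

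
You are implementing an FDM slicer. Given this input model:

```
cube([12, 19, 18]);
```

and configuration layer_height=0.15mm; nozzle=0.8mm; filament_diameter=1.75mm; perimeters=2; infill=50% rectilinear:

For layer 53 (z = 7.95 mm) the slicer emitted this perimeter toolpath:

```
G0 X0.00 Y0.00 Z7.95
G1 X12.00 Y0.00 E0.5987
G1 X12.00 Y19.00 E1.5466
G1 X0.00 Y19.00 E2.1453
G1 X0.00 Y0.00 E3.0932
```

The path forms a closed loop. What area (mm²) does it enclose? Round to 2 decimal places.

Apply the shoelace formula to the sequence of (X, Y) vertices; enclosed area = 228.00 mm².

228.00 mm²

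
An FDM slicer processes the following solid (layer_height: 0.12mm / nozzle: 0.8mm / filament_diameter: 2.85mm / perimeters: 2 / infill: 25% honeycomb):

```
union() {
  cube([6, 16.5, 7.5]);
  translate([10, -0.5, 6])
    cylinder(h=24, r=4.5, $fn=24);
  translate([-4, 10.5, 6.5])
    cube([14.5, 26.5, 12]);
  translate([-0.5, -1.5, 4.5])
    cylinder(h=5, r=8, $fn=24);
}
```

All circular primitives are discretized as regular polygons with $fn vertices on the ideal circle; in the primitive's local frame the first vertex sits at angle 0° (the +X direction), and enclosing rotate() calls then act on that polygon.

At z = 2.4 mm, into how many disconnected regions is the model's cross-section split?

1

At z = 2.4 mm: the 6×16.5 cube contributes its full rectangle; the cylinder at (10, -0.5) does not reach this height (z outside [6, 30]); the cube at (-4, 10.5) is absent (z outside [6.5, 18.5]); the cylinder at (-0.5, -1.5) is not intersected at this z (z outside [4.5, 9.5]); Taking the union: only the 6×16.5 cube is present, so the union is just that shape — 1 connected region. The result has 1 disconnected region.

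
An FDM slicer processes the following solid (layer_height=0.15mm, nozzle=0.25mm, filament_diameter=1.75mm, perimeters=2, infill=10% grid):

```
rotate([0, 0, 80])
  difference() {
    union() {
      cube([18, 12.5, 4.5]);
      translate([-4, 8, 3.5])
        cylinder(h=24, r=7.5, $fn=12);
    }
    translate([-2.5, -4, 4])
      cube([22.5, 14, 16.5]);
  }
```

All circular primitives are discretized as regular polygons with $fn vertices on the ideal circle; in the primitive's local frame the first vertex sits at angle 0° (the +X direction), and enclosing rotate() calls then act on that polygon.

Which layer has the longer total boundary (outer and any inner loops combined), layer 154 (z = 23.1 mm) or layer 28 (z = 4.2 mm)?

layer 28 (z = 4.2 mm)

Layer 154 (z = 23.1): the cube is not intersected at this z (z outside [0, 4.5]); the r=7.5 cylinder at (-4, 8) contributes a regular 12-gon of circumradius 7.5 (perimeter = 2·12·7.500·sin(180°/12) = 46.59 mm); Merging all regions: only the r=7.5 cylinder at (-4, 8) is present, so the union is just that shape — boundary = 46.59 mm; the cube at (-2.5, -4) does not reach this height (z outside [4, 20.5]); After the difference (first − rest): none of the subtracted shapes is present at this height, so the result so far is unchanged — boundary = 46.59 mm; (rotated 80° about Z; rotation is an isometry so areas/perimeters/island counts are preserved). So its perimeter = 46.59 mm. Layer 28 (z = 4.2): the cube (footprint 18×12.5) is included at this height (perimeter 61.00 mm); the r=7.5 cylinder at (-4, 8) contributes a regular 12-gon of circumradius 7.5 (perimeter = 2·12·7.500·sin(180°/12) = 46.59 mm); Combining (union): the regions partially overlap (shared area 27.19 mm²), so the edge portions inside another operand are dropped and the merged outline is re-measured after clipping — boundary = 82.74 mm; the cube at (-2.5, -4) (footprint 22.5×14) is included at this height (perimeter 73.00 mm); Taking the first minus the rest: starting from the result so far, the 22.5×14 cube at (-2.5, -4) partially overlaps it — only the 201.88 mm² overlap (of its 315.00 mm²) is removed, clipping the outline — boundary = 79.90 mm; (rotated 80° about Z; rotation is an isometry so areas/perimeters/island counts are preserved). So its perimeter = 79.90 mm. Layer 28 is larger (79.90 vs 46.59 mm).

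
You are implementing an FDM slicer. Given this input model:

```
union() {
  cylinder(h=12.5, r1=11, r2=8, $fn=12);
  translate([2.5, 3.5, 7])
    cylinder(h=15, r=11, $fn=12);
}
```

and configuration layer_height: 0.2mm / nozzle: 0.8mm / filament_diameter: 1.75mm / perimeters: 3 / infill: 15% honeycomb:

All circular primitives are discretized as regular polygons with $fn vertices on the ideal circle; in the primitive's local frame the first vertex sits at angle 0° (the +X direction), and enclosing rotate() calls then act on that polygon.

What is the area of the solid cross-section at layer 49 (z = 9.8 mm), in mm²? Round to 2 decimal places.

388.11 mm²

At z = 9.8 mm: the cone: at t=0.784 of its height the radius interpolates to r₁+(r₂−r₁)t = 8.648, giving a regular 12-gon of that circumradius (area = (12/2)·8.648²·sin(360°/12) = 224.36 mm²); the r=11 cylinder at (2.5, 3.5) contributes a regular 12-gon of circumradius 11 (area = (12/2)·11.000²·sin(360°/12) = 363.00 mm²); Merging all regions: the regions partially overlap — summed areas 587.36 mm² minus the doubly-counted overlap 199.25 mm² gives 388.11 mm² — area = 388.11 mm². Overall, the cross-section is a single solid region. Net area = 388.11 mm².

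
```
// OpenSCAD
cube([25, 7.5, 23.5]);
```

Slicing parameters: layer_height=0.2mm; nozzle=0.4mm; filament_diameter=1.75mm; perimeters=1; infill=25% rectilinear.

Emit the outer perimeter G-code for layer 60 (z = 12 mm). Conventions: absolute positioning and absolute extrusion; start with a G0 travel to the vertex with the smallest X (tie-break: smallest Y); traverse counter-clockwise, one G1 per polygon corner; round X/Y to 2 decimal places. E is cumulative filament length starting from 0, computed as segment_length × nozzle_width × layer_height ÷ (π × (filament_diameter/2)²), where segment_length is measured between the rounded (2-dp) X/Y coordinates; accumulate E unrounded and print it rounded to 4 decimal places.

G0 X0.00 Y0.00 Z12.00
G1 X25.00 Y0.00 E0.8315
G1 X25.00 Y7.50 E1.0810
G1 X0.00 Y7.50 E1.9125
G1 X0.00 Y0.00 E2.1619

At z = 12 mm: the cube is present — its section is the full 25×7.5 rectangle. The outline is a single polygon with 4 vertices. Extrusion per mm of travel: 0.4 × 0.2 / (π × 0.875²) = 0.033260. Accumulating E over each segment gives final E = 2.1619.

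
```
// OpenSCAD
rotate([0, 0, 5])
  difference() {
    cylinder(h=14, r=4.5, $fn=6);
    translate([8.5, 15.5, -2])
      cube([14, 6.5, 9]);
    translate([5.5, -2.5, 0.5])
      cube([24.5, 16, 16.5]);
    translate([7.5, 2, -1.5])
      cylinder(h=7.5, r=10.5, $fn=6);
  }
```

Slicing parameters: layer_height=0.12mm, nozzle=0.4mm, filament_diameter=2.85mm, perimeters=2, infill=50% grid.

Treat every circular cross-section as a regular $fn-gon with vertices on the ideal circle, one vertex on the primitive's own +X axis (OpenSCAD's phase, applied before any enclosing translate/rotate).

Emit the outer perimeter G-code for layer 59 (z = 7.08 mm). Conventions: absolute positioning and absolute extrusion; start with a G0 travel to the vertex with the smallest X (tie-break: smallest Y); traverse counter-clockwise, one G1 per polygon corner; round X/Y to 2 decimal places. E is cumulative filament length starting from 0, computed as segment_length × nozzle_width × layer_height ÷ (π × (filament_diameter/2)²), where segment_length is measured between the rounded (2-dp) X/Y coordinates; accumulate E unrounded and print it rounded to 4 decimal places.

At z = 7.08 mm: the r=4.5 cylinder gives a regular 6-gon of circumradius 4.5 (constant along its height); the cube at (8.5, 15.5) does not reach this height (z outside [-2, 7]); the 24.5×16 cube at (5.5, -2.5) contributes its full rectangle; the cylinder at (7.5, 2) is absent (z outside [-1.5, 6]); After the difference (first − rest): starting from the r=4.5 cylinder, the 24.5×16 cube at (5.5, -2.5) misses the remaining region (no effect) — 1 connected region; (rotated 5° about Z; rotation is an isometry so areas/perimeters/island counts are preserved). The outline is a single polygon with 6 vertices. Extrusion per mm of travel: 0.4 × 0.12 / (π × 1.425²) = 0.007524. Accumulating E over each segment gives final E = 0.2032.

G0 X-4.48 Y-0.39 Z7.08
G1 X-1.90 Y-4.08 E0.0339
G1 X2.58 Y-3.69 E0.0677
G1 X4.48 Y0.39 E0.1016
G1 X1.90 Y4.08 E0.1355
G1 X-2.58 Y3.69 E0.1693
G1 X-4.48 Y-0.39 E0.2032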